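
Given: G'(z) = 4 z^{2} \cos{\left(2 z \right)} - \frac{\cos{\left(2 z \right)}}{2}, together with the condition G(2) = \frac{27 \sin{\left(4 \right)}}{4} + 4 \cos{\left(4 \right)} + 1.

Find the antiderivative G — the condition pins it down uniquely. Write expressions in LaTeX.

The integrand splits into summands that can be handled one at a time.
A general antiderivative is 2 z^{2} \sin{\left(2 z \right)} + 2 z \cos{\left(2 z \right)} - \frac{5 \sin{\left(2 z \right)}}{4} + C.
The condition gives C = \frac{27 \sin{\left(4 \right)}}{4} + 4 \cos{\left(4 \right)} + 1 - (\frac{27 \sin{\left(4 \right)}}{4} + 4 \cos{\left(4 \right)}) = 1.
So G(z) = 2 z^{2} \sin{\left(2 z \right)} + 2 z \cos{\left(2 z \right)} - \frac{5 \sin{\left(2 z \right)}}{4} + 1.
Check: d/dz[2 z^{2} \sin{\left(2 z \right)} + 2 z \cos{\left(2 z \right)} - \frac{5 \sin{\left(2 z \right)}}{4} + 1] = 4 z^{2} \cos{\left(2 z \right)} - \frac{\cos{\left(2 z \right)}}{2} = G'(z).

G(z) = 2 z^{2} \sin{\left(2 z \right)} + 2 z \cos{\left(2 z \right)} - \frac{5 \sin{\left(2 z \right)}}{4} + 1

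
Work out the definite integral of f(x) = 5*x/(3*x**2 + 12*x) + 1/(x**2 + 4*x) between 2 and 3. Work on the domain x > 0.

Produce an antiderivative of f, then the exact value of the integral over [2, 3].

Antiderivative: F(x) = log(x)/4 + 17*log(x + 4)/12; value = -17*log(6)/12 - log(2)/4 + log(3)/4 + 17*log(7)/12

Factor the denominator (3*x*(x + 4)) and decompose: f = 17/(12*(x + 4)) + 1/(4*x); each piece integrates to a log, atan, or power term.
F(x) = log(x)/4 + 17*log(x + 4)/12 is an antiderivative of f.
Check: d/dx[log(x)/4 + 17*log(x + 4)/12] = (5*x + 3)/(3*x**2 + 12*x), which equals f(x).
F(3) = log(3)/4 + 17*log(7)/12; F(2) = log(2)/4 + 17*log(6)/12.
Integral = F(3) - F(2) = -17*log(6)/12 - log(2)/4 + log(3)/4 + 17*log(7)/12.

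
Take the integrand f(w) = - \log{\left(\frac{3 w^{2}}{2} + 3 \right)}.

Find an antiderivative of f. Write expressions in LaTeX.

A first test for any F(w): its w-derivative must equal f(w) identically.
Check: d/dw[- w \log{\left(\frac{3 w^{2}}{2} + 3 \right)} + 2 w - 2 \sqrt{2} \operatorname{atan}{\left(\frac{\sqrt{2} w}{2} \right)}] = - \log{\left(\frac{w^{2}}{2} + 1 \right)} - \log{\left(3 \right)}, which equals f(w).

An antiderivative is F(w) = - w \log{\left(\frac{3 w^{2}}{2} + 3 \right)} + 2 w - 2 \sqrt{2} \operatorname{atan}{\left(\frac{\sqrt{2} w}{2} \right)}.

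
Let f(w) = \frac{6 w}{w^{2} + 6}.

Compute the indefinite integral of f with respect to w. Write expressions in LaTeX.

F(w) = 3 \log{\left(\frac{w^{2}}{2} + 3 \right)} + C

f matches the chain-rule pattern g'(h)*h' with inner function h(w) = \frac{w^{2}}{2} + 3; substituting u = h(w) collapses the integral.
Check: d/dw[3 \log{\left(\frac{w^{2}}{2} + 3 \right)}] = \frac{6 w}{w^{2} + 6} = f(w).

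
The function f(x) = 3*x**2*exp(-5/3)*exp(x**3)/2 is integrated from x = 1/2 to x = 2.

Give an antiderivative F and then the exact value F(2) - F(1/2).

f matches the chain-rule pattern g'(h)*h' with inner function h(x) = x**3 - 5/3; substituting u = h(x) collapses the integral.
F(x) = exp(-5/3)*exp(x**3)/2 is an antiderivative of f.
Check: d/dx[exp(-5/3)*exp(x**3)/2] = 3*x**2*exp(-5/3)*exp(x**3)/2 = f(x).
F(2) = exp(19/3)/2; F(1/2) = exp(-37/24)/2.
Integral = F(2) - F(1/2) = -exp(-37/24)/2 + exp(19/3)/2.

Antiderivative: F(x) = exp(-5/3)*exp(x**3)/2; value = -exp(-37/24)/2 + exp(19/3)/2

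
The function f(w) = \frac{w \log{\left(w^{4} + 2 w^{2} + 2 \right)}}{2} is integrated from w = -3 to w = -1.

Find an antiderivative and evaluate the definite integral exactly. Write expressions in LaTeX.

Any candidate F(w) must reproduce f(w) exactly when differentiated.
F(w) = \frac{w^{2} \log{\left(w^{4} + 2 w^{2} + 2 \right)}}{4} - \frac{w^{2}}{2} + \frac{\log{\left(w^{4} + 2 w^{2} + 2 \right)}}{4} + \frac{\operatorname{atan}{\left(w^{2} + 1 \right)}}{2} is an antiderivative of f.
Check: d/dw[\frac{w^{2} \log{\left(w^{4} + 2 w^{2} + 2 \right)}}{4} - \frac{w^{2}}{2} + \frac{\log{\left(w^{4} + 2 w^{2} + 2 \right)}}{4} + \frac{\operatorname{atan}{\left(w^{2} + 1 \right)}}{2}] = \frac{w \log{\left(w^{4} + 2 w^{2} + 2 \right)}}{2} = f(w).
F(-1) = - \frac{1}{2} + \frac{\operatorname{atan}{\left(2 \right)}}{2} + \frac{\log{\left(5 \right)}}{2}; F(-3) = - \frac{9}{2} + \frac{\operatorname{atan}{\left(10 \right)}}{2} + \frac{5 \log{\left(101 \right)}}{2}.
Integral = F(-1) - F(-3) = - \frac{5 \log{\left(101 \right)}}{2} - \frac{\operatorname{atan}{\left(10 \right)}}{2} + \frac{\operatorname{atan}{\left(2 \right)}}{2} + \frac{\log{\left(5 \right)}}{2} + 4.

Antiderivative: F(w) = \frac{w^{2} \log{\left(w^{4} + 2 w^{2} + 2 \right)}}{4} - \frac{w^{2}}{2} + \frac{\log{\left(w^{4} + 2 w^{2} + 2 \right)}}{4} + \frac{\operatorname{atan}{\left(w^{2} + 1 \right)}}{2}; value = - \frac{5 \log{\left(101 \right)}}{2} - \frac{\operatorname{atan}{\left(10 \right)}}{2} + \frac{\operatorname{atan}{\left(2 \right)}}{2} + \frac{\log{\left(5 \right)}}{2} + 4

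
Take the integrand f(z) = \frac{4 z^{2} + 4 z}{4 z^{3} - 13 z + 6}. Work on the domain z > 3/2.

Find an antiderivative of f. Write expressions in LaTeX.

The denominator factors as \left(z + 2\right) \left(2 z - 3\right) \left(2 z - 1\right); partial fractions split f into directly integrable pieces: - \frac{3}{5 \left(2 z - 1\right)} + \frac{15}{7 \left(2 z - 3\right)} + \frac{8}{35 \left(z + 2\right)}.
Check: d/dz[\frac{15 \log{\left(z - \frac{3}{2} \right)}}{14} - \frac{3 \log{\left(z - \frac{1}{2} \right)}}{10} + \frac{8 \log{\left(z + 2 \right)}}{35}] = \frac{4 z^{2} + 4 z}{4 z^{3} - 13 z + 6} = f(z).

An antiderivative is F(z) = \frac{15 \log{\left(z - \frac{3}{2} \right)}}{14} - \frac{3 \log{\left(z - \frac{1}{2} \right)}}{10} + \frac{8 \log{\left(z + 2 \right)}}{35}.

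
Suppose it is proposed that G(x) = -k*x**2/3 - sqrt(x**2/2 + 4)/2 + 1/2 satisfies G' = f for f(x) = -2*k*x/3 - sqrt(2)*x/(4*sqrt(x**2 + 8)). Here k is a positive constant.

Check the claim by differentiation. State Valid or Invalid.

Valid. The derivative of G reproduces f.

d/dx[G] = (-8*k*x*sqrt(x**2 + 8) - 3*sqrt(2)*x)/(12*sqrt(x**2 + 8))
This equals f(x) exactly, so the claim holds.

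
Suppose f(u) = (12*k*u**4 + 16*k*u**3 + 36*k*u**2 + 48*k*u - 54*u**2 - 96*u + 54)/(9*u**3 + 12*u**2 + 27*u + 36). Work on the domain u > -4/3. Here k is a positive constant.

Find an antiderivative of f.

An antiderivative is F(u) = 2*(k*u**2 + 3*log(3*u/2 + 2) - 6*log(u**2/2 + 3/2))/3.

A candidate is checked by its d/du: the result must match f(u).
Check: d/du[2*(k*u**2 + 3*log(3*u/2 + 2) - 6*log(u**2/2 + 3/2))/3] = (12*k*u**4 + 16*k*u**3 + 36*k*u**2 + 48*k*u - 54*u**2 - 96*u + 54)/(9*u**3 + 12*u**2 + 27*u + 36) = f(u).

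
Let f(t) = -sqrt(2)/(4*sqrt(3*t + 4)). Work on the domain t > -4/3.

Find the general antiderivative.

Since d/dt undoes antidifferentiation here, F'(t) = f(t) is required of F(t).
Check: d/dt[-sqrt(3*t/2 + 2)/3] = -sqrt(2)/(4*sqrt(3*t + 4)) = f(t).

F(t) = -sqrt(3*t/2 + 2)/3 + C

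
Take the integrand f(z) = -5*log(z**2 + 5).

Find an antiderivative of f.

A first test for any F(z): its z-derivative must equal f(z) identically.
Check: d/dz[-5*z*log(z**2 + 5) + 10*z - 10*sqrt(5)*atan(sqrt(5)*z/5)] = -5*log(z**2 + 5) = f(z).

An antiderivative is F(z) = -5*z*log(z**2 + 5) + 10*z - 10*sqrt(5)*atan(sqrt(5)*z/5).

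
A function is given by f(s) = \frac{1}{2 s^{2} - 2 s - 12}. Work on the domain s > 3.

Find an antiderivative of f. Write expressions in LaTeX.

The denominator factors as 2 \left(s - 3\right) \left(s + 2\right); partial fractions split f into directly integrable pieces: - \frac{1}{10 \left(s + 2\right)} + \frac{1}{10 \left(s - 3\right)}.
Check: d/ds[\frac{\log{\left(s - 3 \right)}}{10} - \frac{\log{\left(s + 2 \right)}}{10}] = \frac{1}{2 s^{2} - 2 s - 12} = f(s).

An antiderivative is F(s) = \frac{\log{\left(s - 3 \right)}}{10} - \frac{\log{\left(s + 2 \right)}}{10}.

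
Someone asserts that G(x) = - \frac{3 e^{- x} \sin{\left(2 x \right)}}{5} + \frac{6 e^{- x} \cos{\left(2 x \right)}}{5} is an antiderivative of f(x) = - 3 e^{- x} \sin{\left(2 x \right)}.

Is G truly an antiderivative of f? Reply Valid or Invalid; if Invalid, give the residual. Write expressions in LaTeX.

Invalid: d/dx[G] - f = \frac{\left(6 \sin{\left(2 x \right)} - 12 \cos{\left(2 x \right)}\right) e^{- x}}{5}, which is not 0.

d/dx[G] = \frac{\left(- 9 \sin{\left(2 x \right)} - 12 \cos{\left(2 x \right)}\right) e^{- x}}{5}
d/dx[G] - f(x) = \frac{\left(6 \sin{\left(2 x \right)} - 12 \cos{\left(2 x \right)}\right) e^{- x}}{5} != 0.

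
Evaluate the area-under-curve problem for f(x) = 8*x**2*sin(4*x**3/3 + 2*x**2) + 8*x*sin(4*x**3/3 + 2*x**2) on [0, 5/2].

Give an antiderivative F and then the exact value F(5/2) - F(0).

Antiderivative: F(x) = -2*cos(4*x**3/3 + 2*x**2); value = 2 - 2*cos(100/3)

The substitution u = 4*x**3/3 + 2*x**2 works: f is exactly (dF/du)*(du/dx) for that inner function.
F(x) = -2*cos(4*x**3/3 + 2*x**2) is an antiderivative of f.
Check: d/dx[-2*cos(4*x**3/3 + 2*x**2)] = 8*x**2*sin(4*x**3/3 + 2*x**2) + 8*x*sin(4*x**3/3 + 2*x**2) = f(x).
F(5/2) = -2*cos(100/3); F(0) = -2.
Integral = F(5/2) - F(0) = 2 - 2*cos(100/3).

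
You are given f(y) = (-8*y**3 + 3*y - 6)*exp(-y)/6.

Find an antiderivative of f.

An antiderivative is F(y) = (8*y**3 + 24*y**2 + 45*y + 51)*exp(-y)/6.

Recognize the product-rule pattern: f = u'v + uv' with u = 4*y**3/3 + 4*y**2 + 15*y/2 + 17/2, v = exp(-y), so integration by parts undoes it.
Check: d/dy[(8*y**3 + 24*y**2 + 45*y + 51)*exp(-y)/6] = (-8*y**3 + 3*y - 6)*exp(-y)/6 = f(y).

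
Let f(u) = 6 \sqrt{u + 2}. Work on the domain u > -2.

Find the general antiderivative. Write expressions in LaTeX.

F(u) = 4 u \sqrt{u + 2} + 8 \sqrt{u + 2} + C

Since d/du undoes antidifferentiation here, F'(u) = f(u) is required of F(u).
Check: d/du[4 u \sqrt{u + 2} + 8 \sqrt{u + 2}] = \frac{6 u + 12}{\sqrt{u + 2}}, which equals f(u).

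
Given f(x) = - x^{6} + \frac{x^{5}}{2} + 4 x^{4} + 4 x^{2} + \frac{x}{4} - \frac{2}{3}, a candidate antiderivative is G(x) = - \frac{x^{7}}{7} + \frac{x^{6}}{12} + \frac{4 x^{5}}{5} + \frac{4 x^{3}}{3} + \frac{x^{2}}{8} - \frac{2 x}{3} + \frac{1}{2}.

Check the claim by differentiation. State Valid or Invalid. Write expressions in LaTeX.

Valid - the claim checks out under differentiation.

d/dx[G] = - x^{6} + \frac{x^{5}}{2} + 4 x^{4} + 4 x^{2} + \frac{x}{4} - \frac{2}{3}
This equals f(x) exactly, so the claim holds.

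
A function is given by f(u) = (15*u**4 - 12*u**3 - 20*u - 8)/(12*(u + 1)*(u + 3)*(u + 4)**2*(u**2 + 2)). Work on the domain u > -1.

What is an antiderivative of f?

The denominator factors as 12*(u + 1)*(u + 3)*(u + 4)**2*(u**2 + 2); partial fractions split f into directly integrable pieces: -(49*u + 29)/(1782*(u**2 + 2)) + 971/(162*(u + 4)) + 65/(9*(u + 4)**2) - 1591/(264*(u + 3)) + 13/(216*(u + 1)).
Check: d/du[-(-429*u*log(u + 1) + 42957*u*log(u + 3) - 42724*u*log(u + 4) + 98*u*log(u**2 + 2) + 58*sqrt(2)*u*atan(sqrt(2)*u/2) - 1716*log(u + 1) + 171828*log(u + 3) - 170896*log(u + 4) + 392*log(u**2 + 2) + 232*sqrt(2)*atan(sqrt(2)*u/2) + 51480)/(7128*(u + 4))] = (15*u**4 - 12*u**3 - 20*u - 8)/(12*u**6 + 144*u**5 + 636*u**4 + 1344*u**3 + 1800*u**2 + 2112*u + 1152), which equals f(u).

An antiderivative is F(u) = -(-429*u*log(u + 1) + 42957*u*log(u + 3) - 42724*u*log(u + 4) + 98*u*log(u**2 + 2) + 58*sqrt(2)*u*atan(sqrt(2)*u/2) - 1716*log(u + 1) + 171828*log(u + 3) - 170896*log(u + 4) + 392*log(u**2 + 2) + 232*sqrt(2)*atan(sqrt(2)*u/2) + 51480)/(7128*(u + 4)).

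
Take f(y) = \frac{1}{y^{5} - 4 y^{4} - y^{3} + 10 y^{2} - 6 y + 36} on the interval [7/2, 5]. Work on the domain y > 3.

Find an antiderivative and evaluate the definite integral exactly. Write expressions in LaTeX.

The denominator factors as \left(y - 3\right)^{2} \left(y + 2\right) \left(y^{2} + 2\right); partial fractions split f into directly integrable pieces: \frac{5 y + 26}{726 \left(y^{2} + 2\right)} + \frac{1}{150 \left(y + 2\right)} - \frac{41}{3025 \left(y - 3\right)} + \frac{1}{55 \left(y - 3\right)^{2}}.
F(y) = \frac{- 492 \left(y - 3\right) \log{\left(y - 3 \right)} + 242 \left(y - 3\right) \log{\left(y + 2 \right)} + 125 \left(y - 3\right) \log{\left(y^{2} + 2 \right)} + 650 \sqrt{2} \left(y - 3\right) \operatorname{atan}{\left(\frac{\sqrt{2} y}{2} \right)} - 660}{36300 \left(y - 3\right)} is an antiderivative of f.
Check: d/dy[\frac{- 492 \left(y - 3\right) \log{\left(y - 3 \right)} + 242 \left(y - 3\right) \log{\left(y + 2 \right)} + 125 \left(y - 3\right) \log{\left(y^{2} + 2 \right)} + 650 \sqrt{2} \left(y - 3\right) \operatorname{atan}{\left(\frac{\sqrt{2} y}{2} \right)} - 660}{36300 \left(y - 3\right)}] = \frac{1}{y^{5} - 4 y^{4} - y^{3} + 10 y^{2} - 6 y + 36} = f(y).
F(5) = - \frac{41 \log{\left(2 \right)}}{3025} - \frac{1}{110} + \frac{5 \log{\left(27 \right)}}{1452} + \frac{\log{\left(7 \right)}}{150} + \frac{13 \sqrt{2} \operatorname{atan}{\left(\frac{5 \sqrt{2}}{2} \right)}}{726}; F(7/2) = - \frac{2}{55} + \frac{5 \log{\left(\frac{57}{4} \right)}}{1452} + \frac{41 \log{\left(2 \right)}}{3025} + \frac{\log{\left(\frac{11}{2} \right)}}{150} + \frac{13 \sqrt{2} \operatorname{atan}{\left(\frac{7 \sqrt{2}}{4} \right)}}{726}.
Integral = F(5) - F(7/2) = - \frac{13 \sqrt{2} \operatorname{atan}{\left(\frac{7 \sqrt{2}}{4} \right)}}{726} - \frac{82 \log{\left(2 \right)}}{3025} - \frac{\log{\left(\frac{11}{2} \right)}}{150} - \frac{5 \log{\left(\frac{57}{4} \right)}}{1452} + \frac{5 \log{\left(27 \right)}}{1452} + \frac{\log{\left(7 \right)}}{150} + \frac{3}{110} + \frac{13 \sqrt{2} \operatorname{atan}{\left(\frac{5 \sqrt{2}}{2} \right)}}{726}.

Antiderivative: F(y) = \frac{- 492 \left(y - 3\right) \log{\left(y - 3 \right)} + 242 \left(y - 3\right) \log{\left(y + 2 \right)} + 125 \left(y - 3\right) \log{\left(y^{2} + 2 \right)} + 650 \sqrt{2} \left(y - 3\right) \operatorname{atan}{\left(\frac{\sqrt{2} y}{2} \right)} - 660}{36300 \left(y - 3\right)}; value = - \frac{13 \sqrt{2} \operatorname{atan}{\left(\frac{7 \sqrt{2}}{4} \right)}}{726} - \frac{82 \log{\left(2 \right)}}{3025} - \frac{\log{\left(\frac{11}{2} \right)}}{150} - \frac{5 \log{\left(\frac{57}{4} \right)}}{1452} + \frac{5 \log{\left(27 \right)}}{1452} + \frac{\log{\left(7 \right)}}{150} + \frac{3}{110} + \frac{13 \sqrt{2} \operatorname{atan}{\left(\frac{5 \sqrt{2}}{2} \right)}}{726}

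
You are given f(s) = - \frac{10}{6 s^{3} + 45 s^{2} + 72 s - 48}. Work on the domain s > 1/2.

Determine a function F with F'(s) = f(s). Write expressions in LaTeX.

An antiderivative is F(s) = - \frac{20 \log{\left(s - \frac{1}{2} \right)}}{243} + \frac{20 \log{\left(s + 4 \right)}}{243} - \frac{10}{27 s + 108}.

The denominator factors as 3 \left(s + 4\right)^{2} \left(2 s - 1\right); partial fractions split f into directly integrable pieces: - \frac{40}{243 \left(2 s - 1\right)} + \frac{20}{243 \left(s + 4\right)} + \frac{10}{27 \left(s + 4\right)^{2}}.
Check: d/ds[- \frac{20 \log{\left(s - \frac{1}{2} \right)}}{243} + \frac{20 \log{\left(s + 4 \right)}}{243} - \frac{10}{27 s + 108}] = - \frac{10}{6 s^{3} + 45 s^{2} + 72 s - 48} = f(s).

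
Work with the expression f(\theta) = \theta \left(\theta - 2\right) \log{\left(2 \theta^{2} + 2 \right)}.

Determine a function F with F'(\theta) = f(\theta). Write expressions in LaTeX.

An antiderivative is F(\theta) = \frac{\theta^{3} \log{\left(\theta^{2} + 1 \right)}}{3} - \frac{2 \theta^{3}}{9} + \frac{\theta^{3} \log{\left(2 \right)}}{3} - \theta^{2} \log{\left(\theta^{2} + 1 \right)} - \theta^{2} \log{\left(2 \right)} + \theta^{2} + \frac{2 \theta}{3} - \log{\left(\theta^{2} + 1 \right)} - \frac{2 \operatorname{atan}{\left(\theta \right)}}{3}.

A first test for any F(\theta): its \theta-derivative must equal f(\theta) identically.
Check: d/d\theta[\frac{\theta^{3} \log{\left(\theta^{2} + 1 \right)}}{3} - \frac{2 \theta^{3}}{9} + \frac{\theta^{3} \log{\left(2 \right)}}{3} - \theta^{2} \log{\left(\theta^{2} + 1 \right)} - \theta^{2} \log{\left(2 \right)} + \theta^{2} + \frac{2 \theta}{3} - \log{\left(\theta^{2} + 1 \right)} - \frac{2 \operatorname{atan}{\left(\theta \right)}}{3}] = \theta^{2} \log{\left(\theta^{2} + 1 \right)} + \theta^{2} \log{\left(2 \right)} - 2 \theta \log{\left(\theta^{2} + 1 \right)} - 2 \theta \log{\left(2 \right)}, which equals f(\theta).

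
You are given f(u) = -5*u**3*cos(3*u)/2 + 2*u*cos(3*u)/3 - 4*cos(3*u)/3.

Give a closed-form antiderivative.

An antiderivative is F(u) = -5*u**3*sin(3*u)/6 - 5*u**2*cos(3*u)/6 + 7*u*sin(3*u)/9 - 4*sin(3*u)/9 + 7*cos(3*u)/27.

Integrate term by term and add the pieces.
Check: d/du[-5*u**3*sin(3*u)/6 - 5*u**2*cos(3*u)/6 + 7*u*sin(3*u)/9 - 4*sin(3*u)/9 + 7*cos(3*u)/27] = -5*u**3*cos(3*u)/2 + 2*u*cos(3*u)/3 - 4*cos(3*u)/3 = f(u).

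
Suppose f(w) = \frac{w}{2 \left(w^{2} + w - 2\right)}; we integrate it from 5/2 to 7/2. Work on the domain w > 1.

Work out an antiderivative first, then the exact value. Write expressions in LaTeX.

Factor the denominator (2 \left(w - 1\right) \left(w + 2\right)) and decompose: f = \frac{1}{3 \left(w + 2\right)} + \frac{1}{6 \left(w - 1\right)}; each piece integrates to a log, atan, or power term.
F(w) = \frac{\log{\left(w - 1 \right)}}{6} + \frac{\log{\left(w + 2 \right)}}{3} is an antiderivative of f.
Check: d/dw[\frac{\log{\left(w - 1 \right)}}{6} + \frac{\log{\left(w + 2 \right)}}{3}] = \frac{w}{2 w^{2} + 2 w - 4}, which equals f(w).
F(7/2) = \frac{\log{\left(\frac{5}{2} \right)}}{6} + \frac{\log{\left(\frac{11}{2} \right)}}{3}; F(5/2) = \frac{\log{\left(\frac{3}{2} \right)}}{6} + \frac{\log{\left(\frac{9}{2} \right)}}{3}.
Integral = F(7/2) - F(5/2) = - \frac{\log{\left(\frac{9}{2} \right)}}{3} - \frac{\log{\left(\frac{3}{2} \right)}}{6} + \frac{\log{\left(\frac{5}{2} \right)}}{6} + \frac{\log{\left(\frac{11}{2} \right)}}{3}.

Antiderivative: F(w) = \frac{\log{\left(w - 1 \right)}}{6} + \frac{\log{\left(w + 2 \right)}}{3}; value = - \frac{\log{\left(\frac{9}{2} \right)}}{3} - \frac{\log{\left(\frac{3}{2} \right)}}{6} + \frac{\log{\left(\frac{5}{2} \right)}}{6} + \frac{\log{\left(\frac{11}{2} \right)}}{3}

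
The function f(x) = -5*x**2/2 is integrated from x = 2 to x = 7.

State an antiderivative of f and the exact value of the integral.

Antiderivative: F(x) = -5*x**3/6; value = -1675/6

A candidate is checked by its d/dx: the result must match f(x).
F(x) = -5*x**3/6 is an antiderivative of f.
Check: d/dx[-5*x**3/6] = -5*x**2/2 = f(x).
F(7) = -1715/6; F(2) = -20/3.
Integral = F(7) - F(2) = -1675/6.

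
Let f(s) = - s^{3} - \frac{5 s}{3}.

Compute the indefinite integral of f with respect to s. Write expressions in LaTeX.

F(s) = - \frac{s^{4}}{4} - \frac{5 s^{2}}{6} + C

Integrate term by term and add the pieces.
Check: d/ds[- \frac{s^{4}}{4} - \frac{5 s^{2}}{6}] = - s^{3} - \frac{5 s}{3} = f(s).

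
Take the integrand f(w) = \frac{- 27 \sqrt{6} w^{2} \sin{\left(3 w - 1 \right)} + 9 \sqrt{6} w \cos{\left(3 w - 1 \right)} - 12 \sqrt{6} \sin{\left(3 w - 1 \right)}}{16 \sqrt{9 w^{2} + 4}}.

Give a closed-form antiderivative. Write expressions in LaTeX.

An antiderivative is F(w) = \frac{\sqrt{6} \sqrt{9 w^{2} + 4} \cos{\left(3 w - 1 \right)}}{16}.

f has the shape u'v + uv' for u = \frac{3 \sqrt{\frac{3 w^{2}}{2} + \frac{2}{3}}}{8} and v = \cos{\left(3 w - 1 \right)} — it is the derivative of the product u*v.
Check: d/dw[\frac{\sqrt{6} \sqrt{9 w^{2} + 4} \cos{\left(3 w - 1 \right)}}{16}] = \frac{- 27 \sqrt{6} w^{2} \sin{\left(3 w - 1 \right)} + 9 \sqrt{6} w \cos{\left(3 w - 1 \right)} - 12 \sqrt{6} \sin{\left(3 w - 1 \right)}}{16 \sqrt{9 w^{2} + 4}} = f(w).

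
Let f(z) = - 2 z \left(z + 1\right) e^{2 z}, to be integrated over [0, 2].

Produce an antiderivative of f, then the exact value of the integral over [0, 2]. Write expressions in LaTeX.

Antiderivative: F(z) = - z^{2} e^{2 z}; value = - 4 e^{4}

Recognize the product-rule pattern: f = u'v + uv' with u = - z^{2}, v = e^{2 z}, so integration by parts undoes it.
F(z) = - z^{2} e^{2 z} is an antiderivative of f.
Check: d/dz[- z^{2} e^{2 z}] = - 2 z^{2} e^{2 z} - 2 z e^{2 z}, which equals f(z).
F(2) = - 4 e^{4}; F(0) = 0.
Integral = F(2) - F(0) = - 4 e^{4}.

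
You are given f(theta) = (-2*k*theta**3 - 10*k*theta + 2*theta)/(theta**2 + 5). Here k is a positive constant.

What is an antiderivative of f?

An antiderivative is F(theta) = -k*theta**2 + log(theta**2 + 5).

Differentiate the proposed F(theta) back; it has to land on f(theta) exactly.
Check: d/dtheta[-k*theta**2 + log(theta**2 + 5)] = (-2*k*theta**3 - 10*k*theta + 2*theta)/(theta**2 + 5) = f(theta).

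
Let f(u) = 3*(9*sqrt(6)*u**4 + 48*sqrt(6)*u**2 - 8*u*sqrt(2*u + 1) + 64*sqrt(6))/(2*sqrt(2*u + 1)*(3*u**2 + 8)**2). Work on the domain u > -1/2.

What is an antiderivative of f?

An antiderivative is F(u) = (9*sqrt(3)*u**2*sqrt(2*u + 1) + 24*sqrt(3)*sqrt(2*u + 1) + 2*sqrt(2))/(3*sqrt(2)*u**2 + 8*sqrt(2)).

Any candidate F(u) must reproduce f(u) exactly when differentiated.
Check: d/du[(9*sqrt(3)*u**2*sqrt(2*u + 1) + 24*sqrt(3)*sqrt(2*u + 1) + 2*sqrt(2))/(3*sqrt(2)*u**2 + 8*sqrt(2))] = (27*sqrt(6)*u**4 + 144*sqrt(6)*u**2 - 24*u*sqrt(2*u + 1) + 192*sqrt(6))/(18*u**4*sqrt(2*u + 1) + 96*u**2*sqrt(2*u + 1) + 128*sqrt(2*u + 1)), which equals f(u).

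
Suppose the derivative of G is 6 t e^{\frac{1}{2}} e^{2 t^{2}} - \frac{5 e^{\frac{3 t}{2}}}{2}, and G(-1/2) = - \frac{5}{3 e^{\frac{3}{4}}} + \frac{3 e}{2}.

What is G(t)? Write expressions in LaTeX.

G(t) = \frac{- 10 e^{\frac{3 t}{2}} + 9 e^{\frac{1}{2}} e^{2 t^{2}}}{6}

The integrand splits into summands that can be handled one at a time.
A general antiderivative is - \frac{5 e^{\frac{3 t}{2}}}{3} + \frac{3 e^{2 t^{2} + \frac{1}{2}}}{2} + C.
The condition gives C = - \frac{5}{3 e^{\frac{3}{4}}} + \frac{3 e}{2} - (- \frac{5}{3 e^{\frac{3}{4}}} + \frac{3 e}{2}) = 0.
So G(t) = \frac{- 10 e^{\frac{3 t}{2}} + 9 e^{\frac{1}{2}} e^{2 t^{2}}}{6}.
Check: d/dt[\frac{- 10 e^{\frac{3 t}{2}} + 9 e^{\frac{1}{2}} e^{2 t^{2}}}{6}] = 6 t e^{\frac{1}{2}} e^{2 t^{2}} - \frac{5 e^{\frac{3 t}{2}}}{2} = G'(t).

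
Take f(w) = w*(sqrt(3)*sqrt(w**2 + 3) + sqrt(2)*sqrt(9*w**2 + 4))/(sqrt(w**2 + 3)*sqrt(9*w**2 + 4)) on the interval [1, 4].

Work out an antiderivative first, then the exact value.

A candidate is checked by its d/dw: the result must match f(w).
F(w) = (9*sqrt(2)*sqrt(w**2 + 3) + sqrt(3)*sqrt(9*w**2 + 4))/9 is an antiderivative of f.
Check: d/dw[(9*sqrt(2)*sqrt(w**2 + 3) + sqrt(3)*sqrt(9*w**2 + 4))/9] = (sqrt(3)*w*sqrt(w**2 + 3) + sqrt(2)*w*sqrt(9*w**2 + 4))/(sqrt(w**2 + 3)*sqrt(9*w**2 + 4)), which equals f(w).
F(4) = 2*sqrt(111)/9 + sqrt(38); F(1) = sqrt(39)/9 + 2*sqrt(2).
Integral = F(4) - F(1) = -2*sqrt(2) - sqrt(39)/9 + 2*sqrt(111)/9 + sqrt(38).

Antiderivative: F(w) = (9*sqrt(2)*sqrt(w**2 + 3) + sqrt(3)*sqrt(9*w**2 + 4))/9; value = -2*sqrt(2) - sqrt(39)/9 + 2*sqrt(111)/9 + sqrt(38)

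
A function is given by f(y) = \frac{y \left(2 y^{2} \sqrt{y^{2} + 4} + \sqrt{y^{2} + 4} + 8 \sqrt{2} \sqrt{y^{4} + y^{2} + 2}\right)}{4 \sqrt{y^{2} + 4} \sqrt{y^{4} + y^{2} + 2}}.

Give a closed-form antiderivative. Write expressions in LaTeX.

Recover f(y) by differentiating a candidate F(y); any mismatch rules it out.
Check: d/dy[\frac{8 \sqrt{2} \sqrt{y^{2} + 4} + \sqrt{y^{4} + y^{2} + 2}}{4}] = \frac{2 y^{3} \sqrt{y^{2} + 4} + y \sqrt{y^{2} + 4} + 8 \sqrt{2} y \sqrt{y^{4} + y^{2} + 2}}{4 \sqrt{y^{2} + 4} \sqrt{y^{4} + y^{2} + 2}}, which equals f(y).

An antiderivative is F(y) = \frac{8 \sqrt{2} \sqrt{y^{2} + 4} + \sqrt{y^{4} + y^{2} + 2}}{4}.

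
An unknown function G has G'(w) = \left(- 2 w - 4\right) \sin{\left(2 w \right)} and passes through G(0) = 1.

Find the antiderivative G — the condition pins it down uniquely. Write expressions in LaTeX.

G(w) = w \cos{\left(2 w \right)} - \frac{\sin{\left(2 w \right)}}{2} + 2 \cos{\left(2 w \right)} - 1

Recover the given G'(w) by differentiating a candidate G(w); any mismatch rules it out.
A general antiderivative is w \cos{\left(2 w \right)} - \frac{\sin{\left(2 w \right)}}{2} + 2 \cos{\left(2 w \right)} + C.
The condition gives C = 1 - (2) = -1.
So G(w) = w \cos{\left(2 w \right)} - \frac{\sin{\left(2 w \right)}}{2} + 2 \cos{\left(2 w \right)} - 1.
Check: d/dw[w \cos{\left(2 w \right)} - \frac{\sin{\left(2 w \right)}}{2} + 2 \cos{\left(2 w \right)} - 1] = - 2 w \sin{\left(2 w \right)} - 4 \sin{\left(2 w \right)}, which equals G'(w).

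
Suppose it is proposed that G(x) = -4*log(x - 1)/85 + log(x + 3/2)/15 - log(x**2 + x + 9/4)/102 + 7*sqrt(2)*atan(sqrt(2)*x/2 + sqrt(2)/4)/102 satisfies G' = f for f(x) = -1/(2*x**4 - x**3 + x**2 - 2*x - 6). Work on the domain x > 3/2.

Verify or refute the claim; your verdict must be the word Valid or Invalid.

Invalid: d/dx[G] - f = (16*x**3 + 6*x**2 + 5*x - 3)/(16*x**8 + 16*x**7 + 16*x**6 - 20*x**5 - 113*x**4 - 68*x**3 - 81*x**2 + 72*x + 162), which is not 0.

d/dx[G] = -4/(8*x**4 + 12*x**3 + 10*x**2 - 3*x - 27)
d/dx[G] - f(x) = (16*x**3 + 6*x**2 + 5*x - 3)/(16*x**8 + 16*x**7 + 16*x**6 - 20*x**5 - 113*x**4 - 68*x**3 - 81*x**2 + 72*x + 162) != 0.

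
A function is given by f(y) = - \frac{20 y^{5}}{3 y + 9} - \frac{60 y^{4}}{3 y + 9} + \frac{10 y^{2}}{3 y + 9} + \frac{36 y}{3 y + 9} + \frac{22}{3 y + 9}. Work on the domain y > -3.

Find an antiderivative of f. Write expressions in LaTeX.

An antiderivative is F(y) = - \frac{4 y^{5}}{3} + \frac{5 y^{2}}{3} + 2 y + \frac{4 \log{\left(\frac{y}{2} + \frac{3}{2} \right)}}{3}.

The integrand splits into summands that can be handled one at a time.
Check: d/dy[- \frac{4 y^{5}}{3} + \frac{5 y^{2}}{3} + 2 y + \frac{4 \log{\left(\frac{y}{2} + \frac{3}{2} \right)}}{3}] = \frac{- 20 y^{5} - 60 y^{4} + 10 y^{2} + 36 y + 22}{3 y + 9}, which equals f(y).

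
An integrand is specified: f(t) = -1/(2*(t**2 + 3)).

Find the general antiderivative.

An antiderivative F(t) passes only if d/dt[F] lands on f(t) exactly.
Check: d/dt[-sqrt(3)*atan(sqrt(3)*t/3)/6] = -1/(2*t**2 + 6), which equals f(t).

F(t) = -sqrt(3)*atan(sqrt(3)*t/3)/6 + C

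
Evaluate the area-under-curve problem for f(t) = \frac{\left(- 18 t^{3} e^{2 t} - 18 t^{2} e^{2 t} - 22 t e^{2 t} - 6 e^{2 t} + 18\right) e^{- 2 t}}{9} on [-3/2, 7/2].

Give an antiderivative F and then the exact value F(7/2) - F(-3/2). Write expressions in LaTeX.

Antiderivative: F(t) = - \frac{t^{4}}{2} - \frac{2 t^{3}}{3} - \frac{11 t^{2}}{9} - \frac{2 t}{3} - e^{- 2 t}; value = - \frac{1070}{9} - e^{-7} + e^{3}

Differentiate the proposed F(t) back; it has to land on f(t) exactly.
F(t) = - \frac{t^{4}}{2} - \frac{2 t^{3}}{3} - \frac{11 t^{2}}{9} - \frac{2 t}{3} - e^{- 2 t} is an antiderivative of f.
Check: d/dt[- \frac{t^{4}}{2} - \frac{2 t^{3}}{3} - \frac{11 t^{2}}{9} - \frac{2 t}{3} - e^{- 2 t}] = \frac{\left(- 18 t^{3} e^{2 t} - 18 t^{2} e^{2 t} - 22 t e^{2 t} - 6 e^{2 t} + 18\right) e^{- 2 t}}{9} = f(t).
F(7/2) = - \frac{34825}{288} - e^{-7}; F(-3/2) = - e^{3} - \frac{65}{32}.
Integral = F(7/2) - F(-3/2) = - \frac{1070}{9} - e^{-7} + e^{3}.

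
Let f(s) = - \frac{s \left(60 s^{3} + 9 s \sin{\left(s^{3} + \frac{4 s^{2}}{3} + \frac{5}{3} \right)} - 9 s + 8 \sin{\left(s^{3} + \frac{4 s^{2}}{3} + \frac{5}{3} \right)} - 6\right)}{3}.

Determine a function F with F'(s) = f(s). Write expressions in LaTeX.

An antiderivative is F(s) = - 4 s^{5} + s^{3} + s^{2} + \cos{\left(s^{3} + \frac{4 s^{2}}{3} + \frac{5}{3} \right)}.

Any candidate F(s) must reproduce f(s) exactly when differentiated.
Check: d/ds[- 4 s^{5} + s^{3} + s^{2} + \cos{\left(s^{3} + \frac{4 s^{2}}{3} + \frac{5}{3} \right)}] = - 20 s^{4} - 3 s^{2} \sin{\left(s^{3} + \frac{4 s^{2}}{3} + \frac{5}{3} \right)} + 3 s^{2} - \frac{8 s \sin{\left(s^{3} + \frac{4 s^{2}}{3} + \frac{5}{3} \right)}}{3} + 2 s, which equals f(s).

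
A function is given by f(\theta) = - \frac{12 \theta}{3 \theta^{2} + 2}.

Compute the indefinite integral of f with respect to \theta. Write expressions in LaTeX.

F(\theta) = - 2 \log{\left(\frac{3 \theta^{2}}{2} + 1 \right)} + C

The substitution u = \frac{3 \theta^{2}}{2} + 1 works: f is exactly (dF/du)*(du/d\theta) for that inner function.
Check: d/d\theta[- 2 \log{\left(\frac{3 \theta^{2}}{2} + 1 \right)}] = - \frac{12 \theta}{3 \theta^{2} + 2} = f(\theta).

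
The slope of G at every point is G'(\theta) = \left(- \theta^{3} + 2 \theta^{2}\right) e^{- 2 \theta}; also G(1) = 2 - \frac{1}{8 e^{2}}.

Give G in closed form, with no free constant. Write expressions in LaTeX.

G(\theta) = \frac{\theta^{3} e^{- 2 \theta}}{2} - \frac{\theta^{2} e^{- 2 \theta}}{4} - \frac{\theta e^{- 2 \theta}}{4} + 2 - \frac{e^{- 2 \theta}}{8}

Recognize the product-rule pattern: G'(\theta) = u'v + uv' with u = \frac{\theta^{3}}{2} - \frac{\theta^{2}}{4} - \frac{\theta}{4} - \frac{1}{8}, v = e^{- 2 \theta}, so integration by parts undoes it.
A general antiderivative is \frac{\left(4 \theta^{3} - 2 \theta^{2} - 2 \theta - 1\right) e^{- 2 \theta}}{8} + C.
The condition gives C = 2 - \frac{1}{8 e^{2}} - (- \frac{1}{8 e^{2}}) = 2.
So G(\theta) = \frac{\theta^{3} e^{- 2 \theta}}{2} - \frac{\theta^{2} e^{- 2 \theta}}{4} - \frac{\theta e^{- 2 \theta}}{4} + 2 - \frac{e^{- 2 \theta}}{8}.
Check: d/d\theta[\frac{\theta^{3} e^{- 2 \theta}}{2} - \frac{\theta^{2} e^{- 2 \theta}}{4} - \frac{\theta e^{- 2 \theta}}{4} + 2 - \frac{e^{- 2 \theta}}{8}] = \left(- \theta^{3} + 2 \theta^{2}\right) e^{- 2 \theta} = G'(\theta).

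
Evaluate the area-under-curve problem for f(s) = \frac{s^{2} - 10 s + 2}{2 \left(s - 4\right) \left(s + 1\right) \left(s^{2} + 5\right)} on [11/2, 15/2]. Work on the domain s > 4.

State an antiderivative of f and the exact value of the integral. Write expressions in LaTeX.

The denominator factors as 2 \left(s - 4\right) \left(s + 1\right) \left(s^{2} + 5\right); partial fractions split f into directly integrable pieces: \frac{27 s + 59}{84 \left(s^{2} + 5\right)} - \frac{13}{60 \left(s + 1\right)} - \frac{11}{105 \left(s - 4\right)}.
F(s) = \frac{- 88 \log{\left(s - 4 \right)} - 182 \log{\left(s + 1 \right)} + 135 \log{\left(s^{2} + 5 \right)} + 118 \sqrt{5} \operatorname{atan}{\left(\frac{\sqrt{5} s}{5} \right)}}{840} is an antiderivative of f.
Check: d/ds[\frac{- 88 \log{\left(s - 4 \right)} - 182 \log{\left(s + 1 \right)} + 135 \log{\left(s^{2} + 5 \right)} + 118 \sqrt{5} \operatorname{atan}{\left(\frac{\sqrt{5} s}{5} \right)}}{840}] = \frac{s^{2} - 10 s + 2}{2 s^{4} - 6 s^{3} + 2 s^{2} - 30 s - 40}, which equals f(s).
F(15/2) = - \frac{13 \log{\left(\frac{17}{2} \right)}}{60} - \frac{11 \log{\left(\frac{7}{2} \right)}}{105} + \frac{59 \sqrt{5} \operatorname{atan}{\left(\frac{3 \sqrt{5}}{2} \right)}}{420} + \frac{9 \log{\left(\frac{245}{4} \right)}}{56}; F(11/2) = - \frac{13 \log{\left(\frac{13}{2} \right)}}{60} - \frac{11 \log{\left(\frac{3}{2} \right)}}{105} + \frac{59 \sqrt{5} \operatorname{atan}{\left(\frac{11 \sqrt{5}}{10} \right)}}{420} + \frac{9 \log{\left(\frac{141}{4} \right)}}{56}.
Integral = F(15/2) - F(11/2) = - \frac{9 \log{\left(\frac{141}{4} \right)}}{56} - \frac{13 \log{\left(\frac{17}{2} \right)}}{60} - \frac{59 \sqrt{5} \operatorname{atan}{\left(\frac{11 \sqrt{5}}{10} \right)}}{420} - \frac{11 \log{\left(\frac{7}{2} \right)}}{105} + \frac{11 \log{\left(\frac{3}{2} \right)}}{105} + \frac{59 \sqrt{5} \operatorname{atan}{\left(\frac{3 \sqrt{5}}{2} \right)}}{420} + \frac{13 \log{\left(\frac{13}{2} \right)}}{60} + \frac{9 \log{\left(\frac{245}{4} \right)}}{56}.

Antiderivative: F(s) = \frac{- 88 \log{\left(s - 4 \right)} - 182 \log{\left(s + 1 \right)} + 135 \log{\left(s^{2} + 5 \right)} + 118 \sqrt{5} \operatorname{atan}{\left(\frac{\sqrt{5} s}{5} \right)}}{840}; value = - \frac{9 \log{\left(\frac{141}{4} \right)}}{56} - \frac{13 \log{\left(\frac{17}{2} \right)}}{60} - \frac{59 \sqrt{5} \operatorname{atan}{\left(\frac{11 \sqrt{5}}{10} \right)}}{420} - \frac{11 \log{\left(\frac{7}{2} \right)}}{105} + \frac{11 \log{\left(\frac{3}{2} \right)}}{105} + \frac{59 \sqrt{5} \operatorname{atan}{\left(\frac{3 \sqrt{5}}{2} \right)}}{420} + \frac{13 \log{\left(\frac{13}{2} \right)}}{60} + \frac{9 \log{\left(\frac{245}{4} \right)}}{56}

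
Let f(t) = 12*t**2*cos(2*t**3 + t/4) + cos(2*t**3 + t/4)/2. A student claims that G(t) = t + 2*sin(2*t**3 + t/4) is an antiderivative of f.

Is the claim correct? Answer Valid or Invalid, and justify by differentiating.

Invalid: d/dt[G] - f = 1, which is not 0.

d/dt[G] = 12*t**2*cos(2*t**3 + t/4) + cos(2*t**3 + t/4)/2 + 1
d/dt[G] - f(t) = 1 != 0.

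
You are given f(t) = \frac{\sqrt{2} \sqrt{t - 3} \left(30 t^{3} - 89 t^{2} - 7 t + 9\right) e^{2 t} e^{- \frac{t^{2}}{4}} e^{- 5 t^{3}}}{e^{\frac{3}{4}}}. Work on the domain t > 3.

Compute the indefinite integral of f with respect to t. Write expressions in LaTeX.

Recognize the product-rule pattern: f = u'v + uv' with u = - 8 \left(\frac{t}{2} - \frac{3}{2}\right)^{\frac{3}{2}}, v = e^{- 5 t^{3} - \frac{t^{2}}{4} + 2 t - \frac{3}{4}}, so integration by parts undoes it.
Check: d/dt[- \frac{2 \sqrt{2} \left(t - 3\right)^{\frac{3}{2}} e^{2 t} e^{- \frac{t^{2}}{4}} e^{- 5 t^{3}}}{e^{\frac{3}{4}}}] = \frac{\left(30 \sqrt{2} t^{3} \sqrt{t - 3} e^{2 t} - 89 \sqrt{2} t^{2} \sqrt{t - 3} e^{2 t} - 7 \sqrt{2} t \sqrt{t - 3} e^{2 t} + 9 \sqrt{2} \sqrt{t - 3} e^{2 t}\right) e^{- \frac{t^{2}}{4}} e^{- 5 t^{3}}}{e^{\frac{3}{4}}}, which equals f(t).

F(t) = - \frac{2 \sqrt{2} \left(t - 3\right)^{\frac{3}{2}} e^{2 t} e^{- \frac{t^{2}}{4}} e^{- 5 t^{3}}}{e^{\frac{3}{4}}} + C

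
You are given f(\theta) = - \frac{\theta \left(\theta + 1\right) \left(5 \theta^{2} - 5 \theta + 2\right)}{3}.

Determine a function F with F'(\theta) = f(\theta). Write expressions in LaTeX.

Recover f(\theta) by differentiating a candidate F(\theta); any mismatch rules it out.
Check: d/d\theta[- \frac{\theta^{2} \left(\theta^{3} - \theta + 1\right)}{3}] = - \frac{5 \theta^{4}}{3} + \theta^{2} - \frac{2 \theta}{3}, which equals f(\theta).

An antiderivative is F(\theta) = - \frac{\theta^{2} \left(\theta^{3} - \theta + 1\right)}{3}.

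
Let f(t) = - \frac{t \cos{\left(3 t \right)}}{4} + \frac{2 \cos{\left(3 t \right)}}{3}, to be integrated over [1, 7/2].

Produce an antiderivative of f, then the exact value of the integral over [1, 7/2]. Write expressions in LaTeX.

The integrand splits into summands that can be handled one at a time.
F(t) = - \frac{t \sin{\left(3 t \right)}}{12} + \frac{2 \sin{\left(3 t \right)}}{9} - \frac{\cos{\left(3 t \right)}}{36} is an antiderivative of f.
Check: d/dt[- \frac{t \sin{\left(3 t \right)}}{12} + \frac{2 \sin{\left(3 t \right)}}{9} - \frac{\cos{\left(3 t \right)}}{36}] = - \frac{t \cos{\left(3 t \right)}}{4} + \frac{2 \cos{\left(3 t \right)}}{3} = f(t).
F(7/2) = - \frac{\cos{\left(\frac{21}{2} \right)}}{36} - \frac{5 \sin{\left(\frac{21}{2} \right)}}{72}; F(1) = \frac{5 \sin{\left(3 \right)}}{36} - \frac{\cos{\left(3 \right)}}{36}.
Integral = F(7/2) - F(1) = \frac{\cos{\left(3 \right)}}{36} - \frac{5 \sin{\left(3 \right)}}{36} - \frac{\cos{\left(\frac{21}{2} \right)}}{36} - \frac{5 \sin{\left(\frac{21}{2} \right)}}{72}.

Antiderivative: F(t) = - \frac{t \sin{\left(3 t \right)}}{12} + \frac{2 \sin{\left(3 t \right)}}{9} - \frac{\cos{\left(3 t \right)}}{36}; value = \frac{\cos{\left(3 \right)}}{36} - \frac{5 \sin{\left(3 \right)}}{36} - \frac{\cos{\left(\frac{21}{2} \right)}}{36} - \frac{5 \sin{\left(\frac{21}{2} \right)}}{72}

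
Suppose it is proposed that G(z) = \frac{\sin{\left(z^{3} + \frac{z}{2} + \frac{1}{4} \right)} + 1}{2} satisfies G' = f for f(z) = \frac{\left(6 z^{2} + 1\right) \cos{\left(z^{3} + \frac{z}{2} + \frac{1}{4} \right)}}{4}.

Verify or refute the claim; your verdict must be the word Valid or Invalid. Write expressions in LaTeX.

Valid: G'(z) = f(z).

d/dz[G] = \frac{3 z^{2} \cos{\left(z^{3} + \frac{z}{2} + \frac{1}{4} \right)}}{2} + \frac{\cos{\left(z^{3} + \frac{z}{2} + \frac{1}{4} \right)}}{4}
This equals f(z) exactly, so the claim holds.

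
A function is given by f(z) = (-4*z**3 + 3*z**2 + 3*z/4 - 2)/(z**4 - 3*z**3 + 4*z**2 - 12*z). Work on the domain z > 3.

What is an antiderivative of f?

An antiderivative is F(z) = (52*log(z) - 646*log(z - 3) - 327*log(z**2 + 4) - 435*atan(z/2))/312.

The denominator factors as 4*z*(z - 3)*(z**2 + 4); partial fractions split f into directly integrable pieces: -(109*z + 145)/(52*(z**2 + 4)) - 323/(156*(z - 3)) + 1/(6*z).
Check: d/dz[(52*log(z) - 646*log(z - 3) - 327*log(z**2 + 4) - 435*atan(z/2))/312] = (-16*z**3 + 12*z**2 + 3*z - 8)/(4*z**4 - 12*z**3 + 16*z**2 - 48*z), which equals f(z).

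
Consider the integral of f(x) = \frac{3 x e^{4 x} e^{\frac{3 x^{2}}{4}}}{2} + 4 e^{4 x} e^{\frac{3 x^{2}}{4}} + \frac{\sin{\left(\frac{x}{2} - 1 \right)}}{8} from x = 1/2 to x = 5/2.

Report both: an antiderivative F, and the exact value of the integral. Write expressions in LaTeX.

Integrate term by term and add the pieces.
F(x) = e^{4 x} e^{\frac{3 x^{2}}{4}} - \frac{\cos{\left(\frac{x}{2} - 1 \right)}}{4} is an antiderivative of f.
Check: d/dx[e^{4 x} e^{\frac{3 x^{2}}{4}} - \frac{\cos{\left(\frac{x}{2} - 1 \right)}}{4}] = \frac{3 x e^{4 x} e^{\frac{3 x^{2}}{4}}}{2} + 4 e^{4 x} e^{\frac{3 x^{2}}{4}} + \frac{\sin{\left(\frac{x}{2} - 1 \right)}}{8} = f(x).
F(5/2) = - \frac{\cos{\left(\frac{1}{4} \right)}}{4} + e^{\frac{235}{16}}; F(1/2) = - \frac{\cos{\left(\frac{3}{4} \right)}}{4} + e^{\frac{35}{16}}.
Integral = F(5/2) - F(1/2) = - e^{\frac{35}{16}} - \frac{\cos{\left(\frac{1}{4} \right)}}{4} + \frac{\cos{\left(\frac{3}{4} \right)}}{4} + e^{\frac{235}{16}}.

Antiderivative: F(x) = e^{4 x} e^{\frac{3 x^{2}}{4}} - \frac{\cos{\left(\frac{x}{2} - 1 \right)}}{4}; value = - e^{\frac{35}{16}} - \frac{\cos{\left(\frac{1}{4} \right)}}{4} + \frac{\cos{\left(\frac{3}{4} \right)}}{4} + e^{\frac{235}{16}}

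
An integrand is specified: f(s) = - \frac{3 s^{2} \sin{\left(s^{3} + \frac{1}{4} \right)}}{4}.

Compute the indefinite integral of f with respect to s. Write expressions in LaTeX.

f matches the chain-rule pattern g'(h)*h' with inner function h(s) = s^{3} + \frac{1}{4}; substituting u = h(s) collapses the integral.
Check: d/ds[\frac{\cos{\left(s^{3} + \frac{1}{4} \right)}}{4}] = - \frac{3 s^{2} \sin{\left(s^{3} + \frac{1}{4} \right)}}{4} = f(s).

F(s) = \frac{\cos{\left(s^{3} + \frac{1}{4} \right)}}{4} + C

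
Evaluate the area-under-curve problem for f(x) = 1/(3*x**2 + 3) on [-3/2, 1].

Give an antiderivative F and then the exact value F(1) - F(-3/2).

Antiderivative: F(x) = atan(x)/3; value = pi/12 + atan(3/2)/3

Differentiate the proposed F(x) back; it has to land on f(x) exactly.
F(x) = atan(x)/3 is an antiderivative of f.
Check: d/dx[atan(x)/3] = 1/(3*x**2 + 3) = f(x).
F(1) = pi/12; F(-3/2) = -atan(3/2)/3.
Integral = F(1) - F(-3/2) = pi/12 + atan(3/2)/3.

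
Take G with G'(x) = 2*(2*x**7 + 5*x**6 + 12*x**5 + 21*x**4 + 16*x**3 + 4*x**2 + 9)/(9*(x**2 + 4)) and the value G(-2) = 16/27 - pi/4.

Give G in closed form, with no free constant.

G(x) = (2*x**6 + 6*x**5 + 6*x**4 + 2*x**3 + 27*atan(x/2))/27

Differentiate the proposed G(x) back; it has to land on the given G'(x).
A general antiderivative is -2*(-x**2/3 - x/3)**3 + atan(x/2) + C.
The condition gives C = 16/27 - pi/4 - (16/27 - pi/4) = 0.
So G(x) = (2*x**6 + 6*x**5 + 6*x**4 + 2*x**3 + 27*atan(x/2))/27.
Check: d/dx[(2*x**6 + 6*x**5 + 6*x**4 + 2*x**3 + 27*atan(x/2))/27] = (4*x**7 + 10*x**6 + 24*x**5 + 42*x**4 + 32*x**3 + 8*x**2 + 18)/(9*x**2 + 36), which equals G'(x).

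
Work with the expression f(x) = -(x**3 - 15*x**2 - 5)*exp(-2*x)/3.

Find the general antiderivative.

F(x) = (4*x**3 - 54*x**2 - 54*x - 47)*exp(-2*x)/24 + C

Recognize the product-rule pattern: f = u'v + uv' with u = x**3/6 - 9*x**2/4 - 9*x/4 - 47/24, v = exp(-2*x), so integration by parts undoes it.
Check: d/dx[(4*x**3 - 54*x**2 - 54*x - 47)*exp(-2*x)/24] = (-x**3 + 15*x**2 + 5)*exp(-2*x)/3, which equals f(x).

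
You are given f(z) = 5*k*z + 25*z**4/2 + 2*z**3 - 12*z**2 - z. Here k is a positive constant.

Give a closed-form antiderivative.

An antiderivative is F(z) = (15*k*z**2 + 15*z**5 + 3*z**4 - 24*z**3 - 3*z**2 + 32)/6.

The integrand splits into summands that can be handled one at a time.
Check: d/dz[(15*k*z**2 + 15*z**5 + 3*z**4 - 24*z**3 - 3*z**2 + 32)/6] = 5*k*z + 25*z**4/2 + 2*z**3 - 12*z**2 - z = f(z).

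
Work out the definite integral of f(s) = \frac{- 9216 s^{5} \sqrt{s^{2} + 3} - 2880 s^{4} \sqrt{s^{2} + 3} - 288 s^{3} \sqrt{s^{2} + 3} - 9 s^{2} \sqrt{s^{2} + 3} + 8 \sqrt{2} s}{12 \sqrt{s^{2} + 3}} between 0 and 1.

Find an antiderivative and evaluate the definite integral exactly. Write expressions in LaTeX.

Antiderivative: F(s) = 2 \left(- 4 s^{2} - \frac{s}{2}\right)^{3} + \frac{2 \sqrt{2 s^{2} + 6}}{3}; value = - \frac{729}{4} - \frac{2 \sqrt{6}}{3} + \frac{4 \sqrt{2}}{3}

Since d/ds undoes antidifferentiation here, F'(s) = f(s) is required of F(s).
F(s) = 2 \left(- 4 s^{2} - \frac{s}{2}\right)^{3} + \frac{2 \sqrt{2 s^{2} + 6}}{3} is an antiderivative of f.
Check: d/ds[2 \left(- 4 s^{2} - \frac{s}{2}\right)^{3} + \frac{2 \sqrt{2 s^{2} + 6}}{3}] = \frac{- 9216 s^{5} \sqrt{s^{2} + 3} - 2880 s^{4} \sqrt{s^{2} + 3} - 288 s^{3} \sqrt{s^{2} + 3} - 9 s^{2} \sqrt{s^{2} + 3} + 8 \sqrt{2} s}{12 \sqrt{s^{2} + 3}} = f(s).
F(1) = - \frac{729}{4} + \frac{4 \sqrt{2}}{3}; F(0) = \frac{2 \sqrt{6}}{3}.
Integral = F(1) - F(0) = - \frac{729}{4} - \frac{2 \sqrt{6}}{3} + \frac{4 \sqrt{2}}{3}.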